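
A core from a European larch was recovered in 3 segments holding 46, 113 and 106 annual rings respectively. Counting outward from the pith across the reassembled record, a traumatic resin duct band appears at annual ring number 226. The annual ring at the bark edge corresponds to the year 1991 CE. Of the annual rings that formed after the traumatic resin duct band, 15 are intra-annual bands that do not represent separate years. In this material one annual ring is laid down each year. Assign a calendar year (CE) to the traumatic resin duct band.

1967 CE

Total annual rings = 46 + 113 + 106 = 265.
Between annual ring 226 and the bark edge there are 265 − 226 = 39 annual rings.
Excluding 15 false annual rings: 39 − 15 = 24.
The annual ring at the bark edge is 1991 CE, so the traumatic resin duct band dates to 1991 − 24 = 1967 CE.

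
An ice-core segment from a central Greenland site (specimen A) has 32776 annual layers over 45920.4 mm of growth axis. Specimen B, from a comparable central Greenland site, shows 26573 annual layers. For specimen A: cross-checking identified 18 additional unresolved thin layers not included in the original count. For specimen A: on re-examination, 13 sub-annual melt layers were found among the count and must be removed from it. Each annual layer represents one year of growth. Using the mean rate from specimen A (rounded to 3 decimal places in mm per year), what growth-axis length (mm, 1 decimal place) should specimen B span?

37228.8 mm

Specimen A: after corrections the count is 32776 − 13 + 18 = 32781 annual layers.
A: Mean rate = 45920.4 mm / 32781 years ≈ 1.401 mm/year.
Length of B = 1.401 × 26573 = 37228.8 mm.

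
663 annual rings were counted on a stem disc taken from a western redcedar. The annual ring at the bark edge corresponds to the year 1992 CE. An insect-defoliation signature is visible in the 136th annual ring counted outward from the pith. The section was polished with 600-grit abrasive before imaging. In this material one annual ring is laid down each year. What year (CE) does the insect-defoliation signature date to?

The insect-defoliation signature sits at annual ring 136 from the pith, so 663 − 136 = 527 annual rings formed after it.
1992 − 527 = 1465 CE.

1465 CE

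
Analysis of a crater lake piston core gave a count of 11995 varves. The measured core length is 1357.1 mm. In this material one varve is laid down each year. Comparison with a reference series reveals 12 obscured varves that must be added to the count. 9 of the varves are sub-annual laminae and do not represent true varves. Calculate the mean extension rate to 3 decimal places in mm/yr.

True varve count = 11995 − 9 + 12 = 11998.
1357.1 mm over 11998 years gives 1357.1 / 11998 ≈ 0.113 mm/yr.

0.113 mm/yr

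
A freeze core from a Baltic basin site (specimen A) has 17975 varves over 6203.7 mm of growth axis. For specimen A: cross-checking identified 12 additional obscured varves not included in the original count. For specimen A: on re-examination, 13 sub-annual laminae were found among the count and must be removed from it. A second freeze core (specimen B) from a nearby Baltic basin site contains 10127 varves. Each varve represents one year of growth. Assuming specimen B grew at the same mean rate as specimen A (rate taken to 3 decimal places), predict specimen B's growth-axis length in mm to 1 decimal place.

Specimen A: true varve count = 17975 − 13 + 12 = 17974.
A: Mean rate = 6203.7 mm / 17974 years ≈ 0.345 mm per year.
For B, 0.345 mm/year × 10127 years = 3493.8 mm.

3493.8 mm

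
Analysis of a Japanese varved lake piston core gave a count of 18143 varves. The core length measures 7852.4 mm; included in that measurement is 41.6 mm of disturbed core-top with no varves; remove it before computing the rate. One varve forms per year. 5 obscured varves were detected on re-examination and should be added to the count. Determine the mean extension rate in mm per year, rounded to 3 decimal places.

Adjusted count: 18143 + 5 = 18148 varves.
Net length = 7852.4 − 41.6 = 7810.8 mm.
7810.8 mm over 18148 years gives 7810.8 / 18148 ≈ 0.430 mm per year.

0.430 mm per year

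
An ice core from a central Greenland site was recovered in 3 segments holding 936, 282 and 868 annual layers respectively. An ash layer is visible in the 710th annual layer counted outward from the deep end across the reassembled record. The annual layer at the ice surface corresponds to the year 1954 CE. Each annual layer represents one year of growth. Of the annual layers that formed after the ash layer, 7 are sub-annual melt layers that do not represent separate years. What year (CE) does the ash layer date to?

Total annual layers = 936 + 282 + 868 = 2086.
2086 − 710 = 1376 annual layers lie beyond the ash layer toward the ice surface.
1376 − 7 false = 1369 true annual layers after the ash layer.
The annual layer at the ice surface is 1954 CE, so the ash layer dates to 1954 − 1369 = 585 CE.

585 CE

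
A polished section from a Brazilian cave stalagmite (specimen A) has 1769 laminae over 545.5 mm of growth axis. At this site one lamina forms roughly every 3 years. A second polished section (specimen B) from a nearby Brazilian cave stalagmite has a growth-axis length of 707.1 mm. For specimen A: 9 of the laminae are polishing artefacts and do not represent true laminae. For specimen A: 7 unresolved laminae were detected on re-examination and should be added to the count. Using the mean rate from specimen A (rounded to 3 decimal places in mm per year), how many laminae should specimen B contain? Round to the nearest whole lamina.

Specimen A: adjusted count: 1769 − 9 + 7 = 1767 laminae.
Specimen A: at 3 years per lamina, 1767 × 3 = 5301 years.
A: Extension rate ≈ 545.5 / 5301 = 0.103 mm per year.
For B, 707.1 / 0.103 = 6865.05 years; at 3 years per lamina that is 6865.05 / 3 ≈ 2288 laminae.

2288 laminae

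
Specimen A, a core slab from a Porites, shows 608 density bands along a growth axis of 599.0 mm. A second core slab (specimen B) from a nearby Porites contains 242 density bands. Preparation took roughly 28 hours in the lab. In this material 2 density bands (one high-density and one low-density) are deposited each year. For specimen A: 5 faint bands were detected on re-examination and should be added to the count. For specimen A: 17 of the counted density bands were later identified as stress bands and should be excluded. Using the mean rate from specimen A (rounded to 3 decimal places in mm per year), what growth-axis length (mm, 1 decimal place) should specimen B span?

243.2 mm

Specimen A: after corrections the count is 608 − 17 + 5 = 596 density bands.
Specimen A: dividing by 2 density bands per year: 596 / 2 = 298 years.
A: 599.0 mm over 298 years gives 599.0 / 298 ≈ 2.010 mm/year.
Specimen B: dividing by 2 density bands per year: 242 / 2 = 121 years. Length of B = 2.010 × 121 = 243.2 mm.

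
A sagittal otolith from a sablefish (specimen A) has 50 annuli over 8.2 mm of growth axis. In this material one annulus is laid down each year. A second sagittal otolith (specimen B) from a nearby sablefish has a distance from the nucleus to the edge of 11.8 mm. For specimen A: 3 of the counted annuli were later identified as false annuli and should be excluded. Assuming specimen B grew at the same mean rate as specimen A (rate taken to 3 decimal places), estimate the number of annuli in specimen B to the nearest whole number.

Specimen A: correcting the raw count gives 50 − 3 = 47 true annuli.
A: 8.2 mm over 47 years gives 8.2 / 47 ≈ 0.174 mm/year.
For B, 11.8 / 0.174 = 67.82 years ≈ 68 annuli.

68 annuli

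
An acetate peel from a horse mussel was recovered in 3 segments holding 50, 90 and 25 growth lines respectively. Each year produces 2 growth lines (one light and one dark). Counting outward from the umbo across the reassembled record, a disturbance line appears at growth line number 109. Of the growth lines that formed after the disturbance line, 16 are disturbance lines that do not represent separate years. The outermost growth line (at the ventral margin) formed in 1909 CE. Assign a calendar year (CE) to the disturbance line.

Total growth lines = 50 + 90 + 25 = 165.
Between growth line 109 and the ventral margin there are 165 − 109 = 56 growth lines.
Removing the 16 false growth lines leaves 56 − 16 = 40 true growth lines beyond the disturbance line.
With 2 growth lines per year, 40 / 2 = 20 years.
Counting back 20 years from 1909 CE places the disturbance line in 1909 − 20 = 1889 CE.

1889 CE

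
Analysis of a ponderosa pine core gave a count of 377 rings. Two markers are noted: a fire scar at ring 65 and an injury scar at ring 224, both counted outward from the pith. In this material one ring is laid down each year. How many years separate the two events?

159 yr

The two markers are separated by 224 − 65 = 159 rings.
At one ring per year, 159 years elapsed between them.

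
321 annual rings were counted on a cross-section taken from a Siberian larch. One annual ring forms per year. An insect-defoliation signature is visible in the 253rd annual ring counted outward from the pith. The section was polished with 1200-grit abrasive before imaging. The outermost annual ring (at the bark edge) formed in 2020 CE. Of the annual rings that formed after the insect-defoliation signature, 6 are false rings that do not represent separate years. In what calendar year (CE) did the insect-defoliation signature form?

The insect-defoliation signature sits at annual ring 253 from the pith, so 321 − 253 = 68 annual rings formed after it.
Removing the 6 false annual rings leaves 68 − 6 = 62 true annual rings beyond the insect-defoliation signature.
Counting back 62 years from 2020 CE places the insect-defoliation signature in 2020 − 62 = 1958 CE.

1958 CE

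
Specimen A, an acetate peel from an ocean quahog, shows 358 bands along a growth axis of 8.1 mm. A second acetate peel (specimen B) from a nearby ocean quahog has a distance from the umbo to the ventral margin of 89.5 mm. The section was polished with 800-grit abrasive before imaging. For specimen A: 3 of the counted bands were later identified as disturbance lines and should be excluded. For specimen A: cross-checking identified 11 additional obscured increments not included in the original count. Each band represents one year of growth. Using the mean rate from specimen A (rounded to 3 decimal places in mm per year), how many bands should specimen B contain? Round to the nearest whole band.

4068 bands

Specimen A: adjusted count: 358 − 3 + 11 = 366 bands.
A: Mean rate = 8.1 mm / 366 years ≈ 0.022 mm/year.
Specimen B: 89.5 mm / 0.022 mm per year = 4068.18 years ≈ 4068 bands.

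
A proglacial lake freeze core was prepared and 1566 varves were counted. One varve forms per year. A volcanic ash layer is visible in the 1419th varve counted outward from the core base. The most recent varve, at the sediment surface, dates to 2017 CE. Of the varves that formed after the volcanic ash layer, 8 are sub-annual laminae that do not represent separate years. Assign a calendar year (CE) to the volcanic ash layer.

1878 CE

Between varve 1419 and the sediment surface there are 1566 − 1419 = 147 varves.
Removing the 8 false varves leaves 147 − 8 = 139 true varves beyond the volcanic ash layer.
The varve at the sediment surface is 2017 CE, so the volcanic ash layer dates to 2017 − 139 = 1878 CE.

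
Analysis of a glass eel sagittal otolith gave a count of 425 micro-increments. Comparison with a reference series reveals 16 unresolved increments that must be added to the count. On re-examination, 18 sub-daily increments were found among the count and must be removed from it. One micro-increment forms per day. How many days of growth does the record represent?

True micro-increment count = 425 − 18 + 16 = 423.
With a one-to-one micro-increment periodicity this is 423 days.

423 days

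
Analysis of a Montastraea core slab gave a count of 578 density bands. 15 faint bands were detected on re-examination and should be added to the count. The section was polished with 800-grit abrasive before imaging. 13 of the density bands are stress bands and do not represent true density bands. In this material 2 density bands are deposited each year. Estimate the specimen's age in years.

After corrections the count is 578 − 13 + 15 = 580 density bands.
580 density bands at 2 per year is 580 / 2 = 290 years.

290 years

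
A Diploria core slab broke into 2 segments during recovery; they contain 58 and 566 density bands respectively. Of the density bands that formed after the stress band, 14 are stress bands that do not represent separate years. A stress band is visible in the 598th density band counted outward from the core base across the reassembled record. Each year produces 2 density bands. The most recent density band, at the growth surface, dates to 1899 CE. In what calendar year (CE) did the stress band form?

1893 CE

Total density bands = 58 + 566 = 624.
624 − 598 = 26 density bands lie beyond the stress band toward the growth surface.
26 − 14 false = 12 true density bands after the stress band.
With 2 density bands per year, 12 / 2 = 6 years.
The density band at the growth surface is 1899 CE, so the stress band dates to 1899 − 6 = 1893 CE.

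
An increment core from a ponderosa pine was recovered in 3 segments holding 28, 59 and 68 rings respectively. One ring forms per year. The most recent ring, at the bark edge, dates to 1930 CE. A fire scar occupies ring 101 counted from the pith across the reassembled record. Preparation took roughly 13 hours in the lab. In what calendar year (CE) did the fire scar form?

1876 CE

Total rings = 28 + 59 + 68 = 155.
Between ring 101 and the bark edge there are 155 − 101 = 54 rings.
1930 − 54 = 1876 CE.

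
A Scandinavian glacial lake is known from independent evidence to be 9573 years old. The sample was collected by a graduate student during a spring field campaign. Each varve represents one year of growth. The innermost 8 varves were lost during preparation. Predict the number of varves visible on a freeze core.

9565 varves

One varve per year gives 9573 varves over 9573 years.
9573 − 8 missed = 9565 varves expected in the prepared section.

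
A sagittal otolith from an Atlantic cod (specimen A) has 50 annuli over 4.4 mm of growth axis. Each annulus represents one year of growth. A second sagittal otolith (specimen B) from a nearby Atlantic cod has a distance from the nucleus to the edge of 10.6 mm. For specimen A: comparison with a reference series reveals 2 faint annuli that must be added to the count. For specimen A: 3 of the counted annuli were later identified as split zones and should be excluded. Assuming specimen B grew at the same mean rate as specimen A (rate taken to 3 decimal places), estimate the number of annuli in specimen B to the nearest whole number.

Specimen A: adjusted count: 50 − 3 + 2 = 49 annuli.
A: Extension rate ≈ 4.4 / 49 = 0.090 mm per year.
For B, 10.6 / 0.090 = 117.78 years ≈ 118 annuli.

118 annuli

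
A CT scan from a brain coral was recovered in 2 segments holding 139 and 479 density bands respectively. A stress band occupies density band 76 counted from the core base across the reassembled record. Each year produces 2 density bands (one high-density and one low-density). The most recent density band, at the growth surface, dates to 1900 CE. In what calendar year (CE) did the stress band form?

Total density bands = 139 + 479 = 618.
The stress band sits at density band 76 from the core base, so 618 − 76 = 542 density bands formed after it.
Dividing by 2 density bands per year: 542 / 2 = 271 years.
The density band at the growth surface is 1900 CE, so the stress band dates to 1900 − 271 = 1629 CE.

1629 CE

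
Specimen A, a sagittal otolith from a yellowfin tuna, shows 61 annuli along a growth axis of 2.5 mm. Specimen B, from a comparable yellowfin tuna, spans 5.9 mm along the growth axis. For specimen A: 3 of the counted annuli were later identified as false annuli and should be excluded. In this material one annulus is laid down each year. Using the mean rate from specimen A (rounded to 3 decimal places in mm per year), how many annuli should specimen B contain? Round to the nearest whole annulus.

137 annuli

Specimen A: after corrections the count is 61 − 3 = 58 annuli.
A: Extension rate ≈ 2.5 / 58 = 0.043 mm per year.
B spans 5.9 / 0.043 = 137.21 years ≈ 137 annuli.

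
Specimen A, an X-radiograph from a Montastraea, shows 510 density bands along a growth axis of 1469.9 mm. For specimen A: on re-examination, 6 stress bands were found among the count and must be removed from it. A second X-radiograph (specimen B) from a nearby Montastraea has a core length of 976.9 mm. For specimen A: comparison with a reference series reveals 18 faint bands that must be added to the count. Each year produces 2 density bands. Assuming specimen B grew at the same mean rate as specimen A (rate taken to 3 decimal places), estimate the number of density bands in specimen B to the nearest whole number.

347 density bands

Specimen A: correcting the raw count gives 510 − 6 + 18 = 522 true density bands.
Specimen A: with 2 density bands per year, 522 / 2 = 261 years.
A: 1469.9 mm over 261 years gives 1469.9 / 261 ≈ 5.632 mm per year.
Specimen B: 976.9 mm / 5.632 mm per year = 173.46 years; at 2 density bands per year that is 173.46 × 2 ≈ 347 density bands.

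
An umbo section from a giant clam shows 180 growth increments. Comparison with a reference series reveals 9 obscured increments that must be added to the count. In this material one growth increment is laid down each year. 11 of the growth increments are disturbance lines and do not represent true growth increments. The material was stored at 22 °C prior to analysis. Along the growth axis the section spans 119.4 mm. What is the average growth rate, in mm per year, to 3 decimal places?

0.671 mm per year

Correcting the raw count gives 180 − 11 + 9 = 178 true growth increments.
119.4 mm over 178 years gives 119.4 / 178 ≈ 0.671 mm per year.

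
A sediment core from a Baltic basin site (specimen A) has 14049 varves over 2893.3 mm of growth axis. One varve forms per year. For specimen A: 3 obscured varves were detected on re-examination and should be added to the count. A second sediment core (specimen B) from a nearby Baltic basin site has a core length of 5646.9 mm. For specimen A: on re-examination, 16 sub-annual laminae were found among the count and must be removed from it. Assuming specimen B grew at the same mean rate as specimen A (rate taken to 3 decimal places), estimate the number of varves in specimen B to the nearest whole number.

27412 varves

Specimen A: adjusted count: 14049 − 16 + 3 = 14036 varves.
A: 2893.3 mm over 14036 years gives 2893.3 / 14036 ≈ 0.206 mm per year.
B spans 5646.9 / 0.206 = 27412.14 years ≈ 27412 varves.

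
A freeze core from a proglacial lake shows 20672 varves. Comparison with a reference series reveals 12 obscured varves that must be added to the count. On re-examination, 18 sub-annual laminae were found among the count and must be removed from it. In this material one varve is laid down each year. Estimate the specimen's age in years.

True varve count = 20672 − 18 + 12 = 20666.
At one varve per year, that is 20666 years.

20666 yr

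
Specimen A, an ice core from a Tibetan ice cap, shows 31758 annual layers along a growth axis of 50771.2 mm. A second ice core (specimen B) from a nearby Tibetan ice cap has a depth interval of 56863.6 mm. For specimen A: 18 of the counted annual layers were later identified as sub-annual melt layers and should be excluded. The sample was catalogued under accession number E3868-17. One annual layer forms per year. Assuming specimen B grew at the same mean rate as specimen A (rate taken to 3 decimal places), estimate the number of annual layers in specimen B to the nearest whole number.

Specimen A: correcting the raw count gives 31758 − 18 = 31740 true annual layers.
A: 50771.2 mm over 31740 years gives 50771.2 / 31740 ≈ 1.600 mm/year.
Specimen B: 56863.6 mm / 1.600 mm per year = 35539.75 years ≈ 35540 annual layers.

35540 annual layers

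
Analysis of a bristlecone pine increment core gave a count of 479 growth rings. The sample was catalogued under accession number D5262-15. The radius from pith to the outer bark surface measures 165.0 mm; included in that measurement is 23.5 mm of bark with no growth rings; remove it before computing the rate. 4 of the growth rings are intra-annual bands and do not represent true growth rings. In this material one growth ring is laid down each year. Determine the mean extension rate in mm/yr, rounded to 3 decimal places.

Adjusted count: 479 − 4 = 475 growth rings.
The growth record spans 165.0 − 23.5 = 141.5 mm.
141.5 mm over 475 years gives 141.5 / 475 ≈ 0.298 mm/yr.

0.298 mm/yr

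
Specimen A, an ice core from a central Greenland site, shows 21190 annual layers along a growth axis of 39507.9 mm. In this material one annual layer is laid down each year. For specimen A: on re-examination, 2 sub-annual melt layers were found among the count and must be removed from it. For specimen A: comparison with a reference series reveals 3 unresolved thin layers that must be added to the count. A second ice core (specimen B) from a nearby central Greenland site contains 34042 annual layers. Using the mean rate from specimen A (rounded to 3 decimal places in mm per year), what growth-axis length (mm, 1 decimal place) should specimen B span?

Specimen A: adjusted count: 21190 − 2 + 3 = 21191 annual layers.
A: Mean rate = 39507.9 mm / 21191 years ≈ 1.864 mm/yr.
B's length ≈ 1.864 × 34042 = 63454.3 mm.

63454.3 mm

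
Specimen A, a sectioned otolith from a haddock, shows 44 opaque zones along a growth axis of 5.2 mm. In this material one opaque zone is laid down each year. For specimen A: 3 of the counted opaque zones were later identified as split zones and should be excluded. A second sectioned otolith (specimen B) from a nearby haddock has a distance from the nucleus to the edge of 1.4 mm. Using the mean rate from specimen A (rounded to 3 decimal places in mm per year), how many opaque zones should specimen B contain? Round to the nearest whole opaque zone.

11 opaque zones

Specimen A: correcting the raw count gives 44 − 3 = 41 true opaque zones.
A: 5.2 mm over 41 years gives 5.2 / 41 ≈ 0.127 mm per year.
Specimen B: 1.4 mm / 0.127 mm per year = 11.02 years ≈ 11 opaque zones.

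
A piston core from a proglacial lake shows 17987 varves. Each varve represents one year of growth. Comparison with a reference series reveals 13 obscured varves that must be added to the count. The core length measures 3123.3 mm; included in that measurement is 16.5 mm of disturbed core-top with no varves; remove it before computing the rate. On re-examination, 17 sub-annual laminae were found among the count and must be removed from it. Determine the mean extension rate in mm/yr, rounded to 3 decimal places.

0.173 mm/yr

Correcting the raw count gives 17987 − 17 + 13 = 17983 true varves.
Net length = 3123.3 − 16.5 = 3106.8 mm.
3106.8 mm over 17983 years gives 3106.8 / 17983 ≈ 0.173 mm/yr.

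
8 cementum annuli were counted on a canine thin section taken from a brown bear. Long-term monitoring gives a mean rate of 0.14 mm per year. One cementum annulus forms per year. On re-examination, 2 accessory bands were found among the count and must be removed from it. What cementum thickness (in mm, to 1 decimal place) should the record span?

0.8 mm

After corrections the count is 8 − 2 = 6 cementum annuli.
Predicted length = 0.14 mm/year × 6 years = 0.8 mm.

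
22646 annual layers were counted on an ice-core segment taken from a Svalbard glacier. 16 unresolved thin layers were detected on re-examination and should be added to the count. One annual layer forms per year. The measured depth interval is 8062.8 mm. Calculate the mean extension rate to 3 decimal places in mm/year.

True annual layer count = 22646 + 16 = 22662.
8062.8 mm over 22662 years gives 8062.8 / 22662 ≈ 0.356 mm/year.

0.356 mm/year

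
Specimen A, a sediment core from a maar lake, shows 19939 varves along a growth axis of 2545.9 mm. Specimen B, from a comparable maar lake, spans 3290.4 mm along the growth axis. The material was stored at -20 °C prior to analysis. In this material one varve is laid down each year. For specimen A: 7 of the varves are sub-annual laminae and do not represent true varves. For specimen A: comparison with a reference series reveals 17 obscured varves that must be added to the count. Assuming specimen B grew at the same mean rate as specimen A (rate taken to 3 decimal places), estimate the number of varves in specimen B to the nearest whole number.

Specimen A: true varve count = 19939 − 7 + 17 = 19949.
A: Extension rate ≈ 2545.9 / 19949 = 0.128 mm per year.
B spans 3290.4 / 0.128 = 25706.25 years ≈ 25706 varves.

25706 varves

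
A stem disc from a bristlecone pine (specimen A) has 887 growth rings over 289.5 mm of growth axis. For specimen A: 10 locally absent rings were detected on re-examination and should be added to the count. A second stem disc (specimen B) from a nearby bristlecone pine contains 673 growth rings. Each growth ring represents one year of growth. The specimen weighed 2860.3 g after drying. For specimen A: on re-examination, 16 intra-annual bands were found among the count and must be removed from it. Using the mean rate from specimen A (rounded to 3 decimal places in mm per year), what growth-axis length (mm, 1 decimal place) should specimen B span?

Specimen A: true growth ring count = 887 − 16 + 10 = 881.
A: 289.5 mm over 881 years gives 289.5 / 881 ≈ 0.329 mm per year.
Length of B = 0.329 × 673 = 221.4 mm.

221.4 mm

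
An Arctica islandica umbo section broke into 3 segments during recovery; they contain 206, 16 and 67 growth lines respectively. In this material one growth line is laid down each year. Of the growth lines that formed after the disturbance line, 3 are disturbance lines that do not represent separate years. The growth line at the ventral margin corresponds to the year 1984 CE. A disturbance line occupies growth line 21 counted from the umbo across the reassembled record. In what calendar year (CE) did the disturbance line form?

Total growth lines = 206 + 16 + 67 = 289.
Between growth line 21 and the ventral margin there are 289 − 21 = 268 growth lines.
268 − 3 false = 265 true growth lines after the disturbance line.
1984 − 265 = 1719 CE.

1719 CE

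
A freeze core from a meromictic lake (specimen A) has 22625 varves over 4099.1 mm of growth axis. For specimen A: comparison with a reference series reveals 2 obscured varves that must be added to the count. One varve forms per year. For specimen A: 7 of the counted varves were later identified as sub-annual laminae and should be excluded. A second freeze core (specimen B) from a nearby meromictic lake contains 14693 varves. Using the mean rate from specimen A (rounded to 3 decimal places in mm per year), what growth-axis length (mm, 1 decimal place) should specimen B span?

2659.4 mm

Specimen A: correcting the raw count gives 22625 − 7 + 2 = 22620 true varves.
A: 4099.1 mm over 22620 years gives 4099.1 / 22620 ≈ 0.181 mm/year.
Length of B = 0.181 × 14693 = 2659.4 mm.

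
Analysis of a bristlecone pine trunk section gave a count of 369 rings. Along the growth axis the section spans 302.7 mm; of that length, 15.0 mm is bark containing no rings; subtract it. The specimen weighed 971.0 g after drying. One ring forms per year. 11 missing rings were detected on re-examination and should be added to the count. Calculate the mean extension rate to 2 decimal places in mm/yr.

0.76 mm/yr

Adjusted count: 369 + 11 = 380 rings.
Net length = 302.7 − 15.0 = 287.7 mm.
Extension rate ≈ 287.7 / 380 = 0.76 mm/yr.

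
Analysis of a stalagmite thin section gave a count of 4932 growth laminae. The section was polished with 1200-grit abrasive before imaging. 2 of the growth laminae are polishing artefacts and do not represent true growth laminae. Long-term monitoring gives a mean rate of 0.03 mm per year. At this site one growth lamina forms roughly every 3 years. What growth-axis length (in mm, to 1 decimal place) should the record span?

443.7 mm

Correcting the raw count gives 4932 − 2 = 4930 true growth laminae.
Multiplying by 3 years per growth lamina: 4930 × 3 = 14790 years.
Predicted length = 0.03 mm/year × 14790 years = 443.7 mm.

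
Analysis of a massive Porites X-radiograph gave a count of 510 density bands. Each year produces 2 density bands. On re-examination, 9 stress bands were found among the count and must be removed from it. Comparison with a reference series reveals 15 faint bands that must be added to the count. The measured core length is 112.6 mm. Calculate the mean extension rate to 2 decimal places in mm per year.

True density band count = 510 − 9 + 15 = 516.
516 density bands at 2 per year is 516 / 2 = 258 years.
Extension rate ≈ 112.6 / 258 = 0.44 mm per year.

0.44 mm per year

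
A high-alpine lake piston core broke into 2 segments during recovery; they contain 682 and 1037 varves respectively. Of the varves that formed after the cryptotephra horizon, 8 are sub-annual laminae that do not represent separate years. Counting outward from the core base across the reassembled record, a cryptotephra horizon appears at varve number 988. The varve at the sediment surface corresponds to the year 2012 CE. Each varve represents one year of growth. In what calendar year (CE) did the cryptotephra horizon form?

1289 CE

Total varves = 682 + 1037 = 1719.
The cryptotephra horizon sits at varve 988 from the core base, so 1719 − 988 = 731 varves formed after it.
Excluding 8 false varves: 731 − 8 = 723.
Counting back 723 years from 2012 CE places the cryptotephra horizon in 2012 − 723 = 1289 CE.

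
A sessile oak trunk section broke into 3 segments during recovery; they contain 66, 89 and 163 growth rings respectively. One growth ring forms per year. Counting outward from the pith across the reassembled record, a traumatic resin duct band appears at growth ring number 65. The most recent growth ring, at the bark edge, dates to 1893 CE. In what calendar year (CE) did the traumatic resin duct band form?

1640 CE

Total growth rings = 66 + 89 + 163 = 318.
The traumatic resin duct band sits at growth ring 65 from the pith, so 318 − 65 = 253 growth rings formed after it.
The growth ring at the bark edge is 1893 CE, so the traumatic resin duct band dates to 1893 − 253 = 1640 CE.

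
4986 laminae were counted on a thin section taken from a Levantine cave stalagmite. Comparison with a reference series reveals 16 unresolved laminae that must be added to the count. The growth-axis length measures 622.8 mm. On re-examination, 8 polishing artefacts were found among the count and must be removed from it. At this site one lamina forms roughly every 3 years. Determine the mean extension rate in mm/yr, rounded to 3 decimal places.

0.042 mm/yr

After corrections the count is 4986 − 8 + 16 = 4994 laminae.
4994 laminae at 3 years each span 4994 × 3 = 14982 years.
Extension rate ≈ 622.8 / 14982 = 0.042 mm/yr.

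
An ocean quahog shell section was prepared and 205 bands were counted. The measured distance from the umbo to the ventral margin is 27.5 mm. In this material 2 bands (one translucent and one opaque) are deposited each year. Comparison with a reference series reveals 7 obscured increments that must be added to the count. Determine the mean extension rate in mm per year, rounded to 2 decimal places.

Adjusted count: 205 + 7 = 212 bands.
With 2 bands per year, 212 / 2 = 106 years.
Extension rate ≈ 27.5 / 106 = 0.26 mm per year.

0.26 mm per year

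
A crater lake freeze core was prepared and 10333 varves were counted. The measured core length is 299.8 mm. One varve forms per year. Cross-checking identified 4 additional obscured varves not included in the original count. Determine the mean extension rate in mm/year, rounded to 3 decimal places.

0.029 mm/year

True varve count = 10333 + 4 = 10337.
Extension rate ≈ 299.8 / 10337 = 0.029 mm/year.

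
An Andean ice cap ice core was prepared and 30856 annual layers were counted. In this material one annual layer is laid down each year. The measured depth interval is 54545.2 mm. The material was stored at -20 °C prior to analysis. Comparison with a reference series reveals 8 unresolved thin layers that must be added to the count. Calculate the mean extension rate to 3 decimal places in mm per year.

1.767 mm per year

Adjusted count: 30856 + 8 = 30864 annual layers.
Mean rate = 54545.2 mm / 30864 years ≈ 1.767 mm per year.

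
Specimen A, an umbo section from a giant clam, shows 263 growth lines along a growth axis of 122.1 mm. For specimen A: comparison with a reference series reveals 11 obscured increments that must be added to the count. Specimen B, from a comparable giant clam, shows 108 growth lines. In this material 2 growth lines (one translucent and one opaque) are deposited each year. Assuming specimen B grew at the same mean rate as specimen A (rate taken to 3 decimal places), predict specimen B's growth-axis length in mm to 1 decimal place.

48.1 mm

Specimen A: true growth line count = 263 + 11 = 274.
Specimen A: 274 growth lines at 2 per year is 274 / 2 = 137 years.
A: 122.1 mm over 137 years gives 122.1 / 137 ≈ 0.891 mm/yr.
Specimen B: 108 growth lines at 2 per year is 108 / 2 = 54 years. For B, 0.891 mm/year × 54 years = 48.1 mm.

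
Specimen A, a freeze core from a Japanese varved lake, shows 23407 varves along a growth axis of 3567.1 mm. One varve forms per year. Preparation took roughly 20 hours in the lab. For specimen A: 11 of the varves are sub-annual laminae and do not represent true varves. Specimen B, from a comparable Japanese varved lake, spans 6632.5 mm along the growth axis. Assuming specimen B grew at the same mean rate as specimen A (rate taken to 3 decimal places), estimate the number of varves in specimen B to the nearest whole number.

43635 varves

Specimen A: adjusted count: 23407 − 11 = 23396 varves.
A: Extension rate ≈ 3567.1 / 23396 = 0.152 mm per year.
B spans 6632.5 / 0.152 = 43634.87 years ≈ 43635 varves.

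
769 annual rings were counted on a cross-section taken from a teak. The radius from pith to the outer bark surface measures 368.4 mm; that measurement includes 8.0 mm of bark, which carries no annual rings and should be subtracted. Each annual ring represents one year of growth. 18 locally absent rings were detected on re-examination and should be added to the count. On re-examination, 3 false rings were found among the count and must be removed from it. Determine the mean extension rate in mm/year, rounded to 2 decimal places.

Correcting the raw count gives 769 − 3 + 18 = 784 true annual rings.
Net length = 368.4 − 8.0 = 360.4 mm.
360.4 mm over 784 years gives 360.4 / 784 ≈ 0.46 mm/year.

0.46 mm/year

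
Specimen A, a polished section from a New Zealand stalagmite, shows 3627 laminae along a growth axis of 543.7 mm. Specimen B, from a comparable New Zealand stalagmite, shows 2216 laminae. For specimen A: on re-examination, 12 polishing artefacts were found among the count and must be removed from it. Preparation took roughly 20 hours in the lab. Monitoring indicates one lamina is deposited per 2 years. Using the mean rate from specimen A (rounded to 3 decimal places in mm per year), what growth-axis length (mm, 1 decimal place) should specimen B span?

332.4 mm

Specimen A: correcting the raw count gives 3627 − 12 = 3615 true laminae.
Specimen A: at 2 years per lamina, 3615 × 2 = 7230 years.
A: 543.7 mm over 7230 years gives 543.7 / 7230 ≈ 0.075 mm/year.
Specimen B: 2216 laminae at 2 years each span 2216 × 2 = 4432 years. For B, 0.075 mm/year × 4432 years = 332.4 mm.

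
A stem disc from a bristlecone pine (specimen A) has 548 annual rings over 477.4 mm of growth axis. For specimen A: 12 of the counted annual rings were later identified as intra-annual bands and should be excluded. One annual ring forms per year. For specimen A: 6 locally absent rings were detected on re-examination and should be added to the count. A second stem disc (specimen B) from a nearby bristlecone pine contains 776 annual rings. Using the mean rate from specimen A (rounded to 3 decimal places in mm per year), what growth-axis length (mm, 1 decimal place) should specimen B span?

Specimen A: after corrections the count is 548 − 12 + 6 = 542 annual rings.
A: Extension rate ≈ 477.4 / 542 = 0.881 mm per year.
Length of B = 0.881 × 776 = 683.7 mm.

683.7 mm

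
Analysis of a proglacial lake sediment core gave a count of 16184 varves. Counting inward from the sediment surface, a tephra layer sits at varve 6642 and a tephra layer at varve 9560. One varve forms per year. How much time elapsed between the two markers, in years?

2918 years

Separation: 9560 − 6642 = 2918 varves.
That is 2918 years at one varve per year.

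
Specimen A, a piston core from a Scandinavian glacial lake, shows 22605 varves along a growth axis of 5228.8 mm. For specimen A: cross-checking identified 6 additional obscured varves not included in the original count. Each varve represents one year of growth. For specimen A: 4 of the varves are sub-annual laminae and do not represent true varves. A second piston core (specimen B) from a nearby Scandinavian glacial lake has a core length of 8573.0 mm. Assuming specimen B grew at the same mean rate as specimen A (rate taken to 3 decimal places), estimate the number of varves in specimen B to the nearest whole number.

Specimen A: adjusted count: 22605 − 4 + 6 = 22607 varves.
A: Extension rate ≈ 5228.8 / 22607 = 0.231 mm/year.
Specimen B: 8573.0 mm / 0.231 mm per year = 37112.55 years ≈ 37113 varves.

37113 varves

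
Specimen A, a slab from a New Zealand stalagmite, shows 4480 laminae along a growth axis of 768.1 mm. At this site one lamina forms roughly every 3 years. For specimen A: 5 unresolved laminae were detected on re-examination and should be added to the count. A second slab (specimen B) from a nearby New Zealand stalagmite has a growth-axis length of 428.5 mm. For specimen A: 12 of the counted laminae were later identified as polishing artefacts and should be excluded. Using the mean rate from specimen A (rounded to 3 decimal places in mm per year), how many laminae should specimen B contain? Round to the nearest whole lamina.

2506 laminae

Specimen A: adjusted count: 4480 − 12 + 5 = 4473 laminae.
Specimen A: multiplying by 3 years per lamina: 4473 × 3 = 13419 years.
A: 768.1 mm over 13419 years gives 768.1 / 13419 ≈ 0.057 mm per year.
B spans 428.5 / 0.057 = 7517.54 years; at 3 years per lamina that is 7517.54 / 3 ≈ 2506 laminae.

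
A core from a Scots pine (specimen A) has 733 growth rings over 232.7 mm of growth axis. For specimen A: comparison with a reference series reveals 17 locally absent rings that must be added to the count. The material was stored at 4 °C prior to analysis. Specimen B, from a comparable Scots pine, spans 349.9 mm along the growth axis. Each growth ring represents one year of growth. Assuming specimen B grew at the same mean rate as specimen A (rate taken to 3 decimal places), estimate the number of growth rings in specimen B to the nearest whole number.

1129 growth rings

Specimen A: adjusted count: 733 + 17 = 750 growth rings.
A: Extension rate ≈ 232.7 / 750 = 0.310 mm/yr.
Specimen B: 349.9 mm / 0.310 mm per year = 1128.71 years ≈ 1129 growth rings.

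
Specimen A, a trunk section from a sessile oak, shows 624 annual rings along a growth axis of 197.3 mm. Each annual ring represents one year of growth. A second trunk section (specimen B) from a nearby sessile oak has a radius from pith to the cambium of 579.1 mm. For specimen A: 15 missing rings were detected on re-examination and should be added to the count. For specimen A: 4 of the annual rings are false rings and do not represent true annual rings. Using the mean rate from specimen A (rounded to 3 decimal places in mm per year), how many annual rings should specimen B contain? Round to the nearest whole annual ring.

1862 annual rings

Specimen A: true annual ring count = 624 − 4 + 15 = 635.
A: Extension rate ≈ 197.3 / 635 = 0.311 mm per year.
For B, 579.1 / 0.311 = 1862.06 years ≈ 1862 annual rings.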